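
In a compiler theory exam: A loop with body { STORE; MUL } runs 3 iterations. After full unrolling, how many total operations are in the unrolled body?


Loop body operations: STORE, MUL (2 ops per iteration)
Unrolling 3 iterations:
  Iteration 1: STORE, MUL (2 ops)
  Iteration 2: STORE, MUL (2 ops)
  Iteration 3: STORE, MUL (2 ops)
Total: 3 iterations * 2 ops/iter = 6 operations

6


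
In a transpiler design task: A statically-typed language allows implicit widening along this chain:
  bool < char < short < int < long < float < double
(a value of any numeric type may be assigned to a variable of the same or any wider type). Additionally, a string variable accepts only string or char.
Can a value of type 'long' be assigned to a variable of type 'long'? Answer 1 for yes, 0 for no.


Target variable type: long
Source value type: long
Numeric ranks: long=4, long=4
Widening allowed iff rank(source) <= rank(target): 4 <= 4? Yes
Result: 1

1


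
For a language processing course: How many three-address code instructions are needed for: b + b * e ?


Expression: b + b * e
Generating three-address code (respecting * over +/- precedence):
  Instruction 1: t1 = b * e
  Instruction 2: t2 = b + t1
Total instructions: 2

2


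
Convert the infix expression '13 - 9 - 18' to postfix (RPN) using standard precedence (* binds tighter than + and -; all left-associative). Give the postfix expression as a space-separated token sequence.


Applying the shunting-yard algorithm:
  Operand 13 -> output
  Push '-' onto operator stack -> op-stack: [-]
  Operand 9 -> output
  See '-' (prec 1); top '-' (prec 1) >= it -> pop '-' to output
  Push '-' onto operator stack -> op-stack: [-]
  Operand 18 -> output
  End of input: pop '-' to output
Postfix result: 13 9 - 18 -

13 9 - 18 -


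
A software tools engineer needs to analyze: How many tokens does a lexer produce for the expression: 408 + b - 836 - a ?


Scanning '408 + b - 836 - a'
Token 1: '408' -> integer_literal
Token 2: '+' -> operator
Token 3: 'b' -> identifier
Token 4: '-' -> operator
Token 5: '836' -> integer_literal
Token 6: '-' -> operator
Token 7: 'a' -> identifier
Total tokens: 7

7


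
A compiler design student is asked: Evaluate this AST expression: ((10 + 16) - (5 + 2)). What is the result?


Expression: ((10 + 16) - (5 + 2))
Evaluating step by step:
  10 + 16 = 26
  5 + 2 = 7
  26 - 7 = 19
Result: 19

19


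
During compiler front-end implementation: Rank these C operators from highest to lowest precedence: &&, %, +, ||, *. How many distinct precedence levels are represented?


Looking up precedence for each operator:
  && -> precedence 2
  % -> precedence 6
  + -> precedence 5
  || -> precedence 1
  * -> precedence 6
Sorted highest to lowest: %, *, +, &&, ||
Distinct precedence values: [6, 5, 2, 1]
Number of distinct levels: 4

4


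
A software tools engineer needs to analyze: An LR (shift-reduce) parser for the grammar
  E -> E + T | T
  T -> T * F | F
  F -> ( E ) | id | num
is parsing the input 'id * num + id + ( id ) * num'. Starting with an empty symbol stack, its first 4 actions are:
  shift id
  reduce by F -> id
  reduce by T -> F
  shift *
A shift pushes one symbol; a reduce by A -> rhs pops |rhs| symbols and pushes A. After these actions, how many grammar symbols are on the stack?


Tracking the symbol stack through each action:
  Action 1: shift 'id' : push -> stack = [id] (size 1)
  Action 2: reduce by F -> id : pop 1, push F -> stack = [F] (size 1)
  Action 3: reduce by T -> F : pop 1, push T -> stack = [T] (size 1)
  Action 4: shift '*' : push -> stack = [T, *] (size 2)
Final stack size: 2

2


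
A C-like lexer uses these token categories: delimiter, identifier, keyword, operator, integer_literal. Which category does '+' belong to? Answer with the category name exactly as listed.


Token: '+'
Checking categories:
  identifier: no
  integer_literal: no
  operator: YES
  keyword: no
  delimiter: no
Category: operator

operator


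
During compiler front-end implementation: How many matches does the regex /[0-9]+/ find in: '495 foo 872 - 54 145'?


Pattern: /[0-9]+/ (int literals)
Input: '495 foo 872 - 54 145'
Scanning for matches:
  Match 1: '495'
  Match 2: '872'
  Match 3: '54'
  Match 4: '145'
Total matches: 4

4


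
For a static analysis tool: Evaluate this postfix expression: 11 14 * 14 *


Processing tokens left to right:
Push 11, Push 14
Pop 11 and 14, compute 11 * 14 = 154, push 154
Push 14
Pop 154 and 14, compute 154 * 14 = 2156, push 2156
Stack result: 2156

2156


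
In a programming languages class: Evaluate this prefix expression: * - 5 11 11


Parsing prefix expression: * - 5 11 11
Step 1: Innermost operation '- 5 11'
  5 - 11 = -6
Step 2: Outer operation '* [-6] 11'
  -6 * 11 = -66

-66


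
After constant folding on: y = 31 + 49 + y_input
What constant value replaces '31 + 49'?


Identifying constant sub-expression:
  Original: y = 31 + 49 + y_input
  31 and 49 are both compile-time constants
  Evaluating: 31 + 49 = 80
  After folding: y = 80 + y_input

80


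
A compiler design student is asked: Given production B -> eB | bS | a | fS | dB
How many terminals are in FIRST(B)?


Production: B -> eB | bS | a | fS | dB
Examining each alternative for leading terminals:
  B -> eB : first terminal = 'e'
  B -> bS : first terminal = 'b'
  B -> a : first terminal = 'a'
  B -> fS : first terminal = 'f'
  B -> dB : first terminal = 'd'
FIRST(B) = {a, b, d, e, f}
Count: 5

5


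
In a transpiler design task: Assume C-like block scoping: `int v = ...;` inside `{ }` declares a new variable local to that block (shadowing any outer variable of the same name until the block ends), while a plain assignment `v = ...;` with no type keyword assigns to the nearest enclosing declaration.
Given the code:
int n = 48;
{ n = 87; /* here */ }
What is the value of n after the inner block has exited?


Analyzing scoping rules:
Outer scope: declares n = 48
Inner block: 'n = 87;' has no type keyword, so it is an assignment to the outer n (no shadowing)
The assignment changed the outer variable itself, so the new value persists after the block -> 87
Result: 87

87


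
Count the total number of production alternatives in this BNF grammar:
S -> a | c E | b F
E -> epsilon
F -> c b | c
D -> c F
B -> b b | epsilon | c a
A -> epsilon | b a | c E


Counting alternatives per rule:
  S: 3 alternative(s)
  E: 1 alternative(s)
  F: 2 alternative(s)
  D: 1 alternative(s)
  B: 3 alternative(s)
  A: 3 alternative(s)
Sum: 3 + 1 + 2 + 1 + 3 + 3 = 13

13


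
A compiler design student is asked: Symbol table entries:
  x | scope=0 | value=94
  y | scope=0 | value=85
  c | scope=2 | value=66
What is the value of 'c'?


Searching symbol table for 'c':
  x | scope=0 | value=94
  y | scope=0 | value=85
  c | scope=2 | value=66 <- MATCH
Found 'c' at scope 2 with value 66

66


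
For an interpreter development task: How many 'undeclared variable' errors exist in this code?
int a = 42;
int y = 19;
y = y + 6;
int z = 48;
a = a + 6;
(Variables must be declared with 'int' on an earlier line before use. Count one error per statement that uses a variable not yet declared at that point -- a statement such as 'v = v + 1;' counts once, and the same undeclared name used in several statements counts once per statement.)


Scanning code line by line:
  Line 1: declare 'a' -> declared = ['a']
  Line 2: declare 'y' -> declared = ['a', 'y']
  Line 3: use 'y' -> OK (declared)
  Line 4: declare 'z' -> declared = ['a', 'y', 'z']
  Line 5: use 'a' -> OK (declared)
Total undeclared variable errors: 0

0


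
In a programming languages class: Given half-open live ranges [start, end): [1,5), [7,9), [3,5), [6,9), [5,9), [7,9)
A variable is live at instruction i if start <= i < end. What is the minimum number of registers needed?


Live ranges:
  Var0: [1, 5)
  Var1: [7, 9)
  Var2: [3, 5)
  Var3: [6, 9)
  Var4: [5, 9)
  Var5: [7, 9)
Sweep-line events (position, delta, active):
  pos=1 start -> active=1
  pos=3 start -> active=2
  pos=5 end -> active=1
  pos=5 end -> active=0
  pos=5 start -> active=1
  pos=6 start -> active=2
  pos=7 start -> active=3
  pos=7 start -> active=4
  pos=9 end -> active=3
  pos=9 end -> active=2
  pos=9 end -> active=1
  pos=9 end -> active=0
Maximum simultaneous active: 4
Minimum registers needed: 4

4


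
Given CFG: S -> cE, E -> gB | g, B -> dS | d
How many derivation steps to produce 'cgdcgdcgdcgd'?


Grammar: S -> cE, E -> gB | g, B -> dS | d
Deriving 'cgdcgdcgdcgd':
Step 1: S -> cE => cE
Step 2: E -> gB => cgB
Step 3: B -> dS => cgdS
Step 4: S -> cE => cgdcE
Step 5: E -> gB => cgdcgB
Step 6: B -> dS => cgdcgdS
Step 7: S -> cE => cgdcgdcE
Step 8: E -> gB => cgdcgdcgB
Step 9: B -> dS => cgdcgdcgdS
Step 10: S -> cE => cgdcgdcgdcE
Step 11: E -> gB => cgdcgdcgdcgB
Step 12: B -> d => cgdcgdcgdcgd
Total derivation steps: 12

12


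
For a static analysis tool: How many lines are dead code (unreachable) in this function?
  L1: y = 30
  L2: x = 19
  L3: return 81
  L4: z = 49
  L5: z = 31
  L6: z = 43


Analyzing control flow:
  L1: reachable (before return)
  L2: reachable (before return)
  L3: reachable (return statement)
  L4: DEAD (after return at L3)
  L5: DEAD (after return at L3)
  L6: DEAD (after return at L3)
Return at L3, total lines = 6
Dead lines: L4 through L6
Count: 3

3


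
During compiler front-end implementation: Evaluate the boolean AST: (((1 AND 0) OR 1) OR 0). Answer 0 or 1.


Step 1: Evaluate inner node
  1 AND 0 = 0
Step 2: Evaluate next node
  0 OR 1 = 1
Step 3: Evaluate root node
  1 OR 0 = 1

1


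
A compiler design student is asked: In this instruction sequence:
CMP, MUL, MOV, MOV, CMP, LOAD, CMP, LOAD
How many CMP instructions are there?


Scanning instruction sequence for CMP:
  Position 1: CMP <- MATCH
  Position 2: MUL
  Position 3: MOV
  Position 4: MOV
  Position 5: CMP <- MATCH
  Position 6: LOAD
  Position 7: CMP <- MATCH
  Position 8: LOAD
Matches at positions: [1, 5, 7]
Total CMP count: 3

3


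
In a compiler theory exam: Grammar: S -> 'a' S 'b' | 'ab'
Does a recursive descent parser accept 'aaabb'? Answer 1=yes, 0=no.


Grammar accepts strings of the form a^n b^n (n >= 1)
Word: 'aaabb'
Counting: 3 a's and 2 b's
Check: 3 == 2? No
Mismatch: a-count != b-count
Rejected

0


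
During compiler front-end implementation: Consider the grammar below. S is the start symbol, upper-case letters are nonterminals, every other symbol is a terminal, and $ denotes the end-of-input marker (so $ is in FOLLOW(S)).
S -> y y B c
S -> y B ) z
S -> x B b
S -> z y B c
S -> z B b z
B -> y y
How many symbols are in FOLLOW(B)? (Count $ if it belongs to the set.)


S is the start symbol and does not occur in any rule body, so FOLLOW(S) = {$}.
Examining every occurrence of B in a rule body:
  S -> y y B c : B is followed by terminal 'c' -> add 'c'
  S -> y B ) z : B is followed by terminal ')' -> add ')'
  S -> x B b : B is followed by terminal 'b' -> add 'b'
  S -> z y B c : B is followed by terminal 'c' -> add 'c' (already in the set)
  S -> z B b z : B is followed by terminal 'b' -> add 'b' (already in the set)
  B -> y y : B does not occur in the body -> contributes nothing
FOLLOW(B) = {), b, c}
Count: 3

3


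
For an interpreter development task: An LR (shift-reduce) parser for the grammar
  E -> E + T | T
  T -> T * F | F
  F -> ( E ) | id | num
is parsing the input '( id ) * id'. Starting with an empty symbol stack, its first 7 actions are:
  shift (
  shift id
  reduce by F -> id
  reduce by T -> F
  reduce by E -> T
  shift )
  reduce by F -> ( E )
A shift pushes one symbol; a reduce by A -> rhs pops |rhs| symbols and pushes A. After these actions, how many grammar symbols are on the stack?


Tracking the symbol stack through each action:
  Action 1: shift '(' : push -> stack = [(] (size 1)
  Action 2: shift 'id' : push -> stack = [(, id] (size 2)
  Action 3: reduce by F -> id : pop 1, push F -> stack = [(, F] (size 2)
  Action 4: reduce by T -> F : pop 1, push T -> stack = [(, T] (size 2)
  Action 5: reduce by E -> T : pop 1, push E -> stack = [(, E] (size 2)
  Action 6: shift ')' : push -> stack = [(, E, )] (size 3)
  Action 7: reduce by F -> ( E ) : pop 3, push F -> stack = [F] (size 1)
Final stack size: 1

1


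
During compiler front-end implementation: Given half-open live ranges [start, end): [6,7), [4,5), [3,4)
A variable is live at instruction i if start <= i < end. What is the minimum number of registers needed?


Live ranges:
  Var0: [6, 7)
  Var1: [4, 5)
  Var2: [3, 4)
Sweep-line events (position, delta, active):
  pos=3 start -> active=1
  pos=4 end -> active=0
  pos=4 start -> active=1
  pos=5 end -> active=0
  pos=6 start -> active=1
  pos=7 end -> active=0
Maximum simultaneous active: 1
Minimum registers needed: 1

1


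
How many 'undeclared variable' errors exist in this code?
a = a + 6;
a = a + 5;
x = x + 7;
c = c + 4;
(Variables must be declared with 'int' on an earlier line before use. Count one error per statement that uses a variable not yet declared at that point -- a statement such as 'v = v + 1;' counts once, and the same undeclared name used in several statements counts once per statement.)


Scanning code line by line:
  Line 1: use 'a' -> ERROR (undeclared)
  Line 2: use 'a' -> ERROR (undeclared)
  Line 3: use 'x' -> ERROR (undeclared)
  Line 4: use 'c' -> ERROR (undeclared)
Total undeclared variable errors: 4

4


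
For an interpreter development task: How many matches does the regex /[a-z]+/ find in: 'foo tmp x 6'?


Pattern: /[a-z]+/ (identifiers)
Input: 'foo tmp x 6'
Scanning for matches:
  Match 1: 'foo'
  Match 2: 'tmp'
  Match 3: 'x'
Total matches: 3

3


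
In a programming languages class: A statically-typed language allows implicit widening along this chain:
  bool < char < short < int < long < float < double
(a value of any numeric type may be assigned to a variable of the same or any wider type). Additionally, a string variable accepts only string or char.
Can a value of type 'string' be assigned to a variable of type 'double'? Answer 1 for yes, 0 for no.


Target variable type: double
Source value type: string
Rule: string cannot widen to any numeric type
Result: 0

0


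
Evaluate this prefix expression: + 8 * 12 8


Parsing prefix expression: + 8 * 12 8
Step 1: Innermost operation '* 12 8'
  12 * 8 = 96
Step 2: Outer operation '+ 8 [96]'
  8 + 96 = 104

104


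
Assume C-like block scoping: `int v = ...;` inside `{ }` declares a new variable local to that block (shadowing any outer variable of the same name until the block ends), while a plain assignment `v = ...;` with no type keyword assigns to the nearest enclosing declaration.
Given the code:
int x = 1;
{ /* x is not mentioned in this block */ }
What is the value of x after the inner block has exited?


Analyzing scoping rules:
Outer scope: declares x = 1
Inner block: x is neither redeclared nor assigned -> unchanged
After the block -> 1
Result: 1

1


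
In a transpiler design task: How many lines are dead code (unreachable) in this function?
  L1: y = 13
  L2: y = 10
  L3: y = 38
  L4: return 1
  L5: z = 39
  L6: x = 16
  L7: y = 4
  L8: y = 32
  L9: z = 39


Analyzing control flow:
  L1: reachable (before return)
  L2: reachable (before return)
  L3: reachable (before return)
  L4: reachable (return statement)
  L5: DEAD (after return at L4)
  L6: DEAD (after return at L4)
  L7: DEAD (after return at L4)
  L8: DEAD (after return at L4)
  L9: DEAD (after return at L4)
Return at L4, total lines = 9
Dead lines: L5 through L9
Count: 5

5


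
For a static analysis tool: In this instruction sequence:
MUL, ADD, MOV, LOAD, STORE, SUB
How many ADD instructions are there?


Scanning instruction sequence for ADD:
  Position 1: MUL
  Position 2: ADD <- MATCH
  Position 3: MOV
  Position 4: LOAD
  Position 5: STORE
  Position 6: SUB
Matches at positions: [2]
Total ADD count: 1

1


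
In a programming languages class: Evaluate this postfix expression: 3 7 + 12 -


Processing tokens left to right:
Push 3, Push 7
Pop 3 and 7, compute 3 + 7 = 10, push 10
Push 12
Pop 10 and 12, compute 10 - 12 = -2, push -2
Stack result: -2

-2


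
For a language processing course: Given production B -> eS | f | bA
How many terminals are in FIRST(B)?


Production: B -> eS | f | bA
Examining each alternative for leading terminals:
  B -> eS : first terminal = 'e'
  B -> f : first terminal = 'f'
  B -> bA : first terminal = 'b'
FIRST(B) = {b, e, f}
Count: 3

3


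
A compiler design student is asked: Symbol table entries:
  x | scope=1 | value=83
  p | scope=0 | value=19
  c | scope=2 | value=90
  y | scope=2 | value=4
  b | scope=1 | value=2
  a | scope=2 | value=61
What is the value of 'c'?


Searching symbol table for 'c':
  x | scope=1 | value=83
  p | scope=0 | value=19
  c | scope=2 | value=90 <- MATCH
  y | scope=2 | value=4
  b | scope=1 | value=2
  a | scope=2 | value=61
Found 'c' at scope 2 with value 90

90


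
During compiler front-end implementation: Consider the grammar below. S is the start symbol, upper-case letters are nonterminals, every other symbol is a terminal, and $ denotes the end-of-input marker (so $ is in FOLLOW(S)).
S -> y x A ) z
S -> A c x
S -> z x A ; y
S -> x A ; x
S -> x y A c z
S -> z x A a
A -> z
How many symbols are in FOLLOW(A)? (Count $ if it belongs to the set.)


S is the start symbol and does not occur in any rule body, so FOLLOW(S) = {$}.
Examining every occurrence of A in a rule body:
  S -> y x A ) z : A is followed by terminal ')' -> add ')'
  S -> A c x : A is followed by terminal 'c' -> add 'c'
  S -> z x A ; y : A is followed by terminal ';' -> add ';'
  S -> x A ; x : A is followed by terminal ';' -> add ';' (already in the set)
  S -> x y A c z : A is followed by terminal 'c' -> add 'c' (already in the set)
  S -> z x A a : A is followed by terminal 'a' -> add 'a'
  A -> z : A does not occur in the body -> contributes nothing
FOLLOW(A) = {), ;, a, c}
Count: 4

4


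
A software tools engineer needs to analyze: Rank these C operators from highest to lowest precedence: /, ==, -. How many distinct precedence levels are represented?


Looking up precedence for each operator:
  / -> precedence 6
  == -> precedence 3
  - -> precedence 5
Sorted highest to lowest: /, -, ==
Distinct precedence values: [6, 5, 3]
Number of distinct levels: 3

3


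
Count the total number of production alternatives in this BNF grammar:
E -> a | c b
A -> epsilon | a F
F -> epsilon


Counting alternatives per rule:
  E: 2 alternative(s)
  A: 2 alternative(s)
  F: 1 alternative(s)
Sum: 2 + 2 + 1 = 5

5


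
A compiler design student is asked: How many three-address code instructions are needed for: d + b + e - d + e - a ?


Expression: d + b + e - d + e - a
Generating three-address code (respecting * over +/- precedence):
  Instruction 1: t1 = d + b
  Instruction 2: t2 = t1 + e
  Instruction 3: t3 = t2 - d
  Instruction 4: t4 = t3 + e
  Instruction 5: t5 = t4 - a
Total instructions: 5

5


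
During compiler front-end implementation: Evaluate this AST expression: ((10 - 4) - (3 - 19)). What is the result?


Expression: ((10 - 4) - (3 - 19))
Evaluating step by step:
  10 - 4 = 6
  3 - 19 = -16
  6 - -16 = 22
Result: 22

22


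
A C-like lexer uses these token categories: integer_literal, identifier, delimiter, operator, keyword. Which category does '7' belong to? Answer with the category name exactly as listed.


Token: '7'
Checking categories:
  identifier: no
  integer_literal: YES
  operator: no
  keyword: no
  delimiter: no
Category: integer_literal

integer_literal


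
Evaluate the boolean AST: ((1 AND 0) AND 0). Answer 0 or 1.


Step 1: Evaluate inner node
  1 AND 0 = 0
Step 2: Evaluate root node
  0 AND 0 = 0

0


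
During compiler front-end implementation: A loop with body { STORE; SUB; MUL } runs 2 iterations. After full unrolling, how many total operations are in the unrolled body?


Loop body operations: STORE, SUB, MUL (3 ops per iteration)
Unrolling 2 iterations:
  Iteration 1: STORE, SUB, MUL (3 ops)
  Iteration 2: STORE, SUB, MUL (3 ops)
Total: 2 iterations * 3 ops/iter = 6 operations

6


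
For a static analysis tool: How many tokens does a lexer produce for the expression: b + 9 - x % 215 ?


Scanning 'b + 9 - x % 215'
Token 1: 'b' -> identifier
Token 2: '+' -> operator
Token 3: '9' -> integer_literal
Token 4: '-' -> operator
Token 5: 'x' -> identifier
Token 6: '%' -> operator
Token 7: '215' -> integer_literal
Total tokens: 7

7


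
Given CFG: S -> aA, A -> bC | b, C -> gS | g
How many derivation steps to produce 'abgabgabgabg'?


Grammar: S -> aA, A -> bC | b, C -> gS | g
Deriving 'abgabgabgabg':
Step 1: S -> aA => aA
Step 2: A -> bC => abC
Step 3: C -> gS => abgS
Step 4: S -> aA => abgaA
Step 5: A -> bC => abgabC
Step 6: C -> gS => abgabgS
Step 7: S -> aA => abgabgaA
Step 8: A -> bC => abgabgabC
Step 9: C -> gS => abgabgabgS
Step 10: S -> aA => abgabgabgaA
Step 11: A -> bC => abgabgabgabC
Step 12: C -> g => abgabgabgabg
Total derivation steps: 12

12


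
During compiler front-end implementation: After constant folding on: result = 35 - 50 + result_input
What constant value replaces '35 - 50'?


Identifying constant sub-expression:
  Original: result = 35 - 50 + result_input
  35 and 50 are both compile-time constants
  Evaluating: 35 - 50 = -15
  After folding: result = -15 + result_input

-15


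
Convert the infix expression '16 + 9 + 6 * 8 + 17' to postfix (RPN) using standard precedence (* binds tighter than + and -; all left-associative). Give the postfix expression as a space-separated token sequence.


Applying the shunting-yard algorithm:
  Operand 16 -> output
  Push '+' onto operator stack -> op-stack: [+]
  Operand 9 -> output
  See '+' (prec 1); top '+' (prec 1) >= it -> pop '+' to output
  Push '+' onto operator stack -> op-stack: [+]
  Operand 6 -> output
  Push '*' onto operator stack -> op-stack: [+, *]
  Operand 8 -> output
  See '+' (prec 1); top '*' (prec 2) >= it -> pop '*' to output
  See '+' (prec 1); top '+' (prec 1) >= it -> pop '+' to output
  Push '+' onto operator stack -> op-stack: [+]
  Operand 17 -> output
  End of input: pop '+' to output
Postfix result: 16 9 + 6 8 * + 17 +

16 9 + 6 8 * + 17 +


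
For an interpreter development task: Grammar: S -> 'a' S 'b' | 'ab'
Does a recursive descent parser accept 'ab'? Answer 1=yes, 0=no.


Grammar accepts strings of the form a^n b^n (n >= 1)
Word: 'ab'
Counting: 1 a's and 1 b's
Check: 1 == 1? Yes
Derivation (S -> aSb applied 0 time(s), then S -> ab): S => ab
Accepted

1


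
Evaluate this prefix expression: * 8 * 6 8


Parsing prefix expression: * 8 * 6 8
Step 1: Innermost operation '* 6 8'
  6 * 8 = 48
Step 2: Outer operation '* 8 [48]'
  8 * 48 = 384

384


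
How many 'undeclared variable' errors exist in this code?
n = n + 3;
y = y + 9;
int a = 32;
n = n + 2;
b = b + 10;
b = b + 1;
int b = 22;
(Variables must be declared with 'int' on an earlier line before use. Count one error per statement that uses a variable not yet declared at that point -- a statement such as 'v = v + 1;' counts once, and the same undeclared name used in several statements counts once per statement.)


Scanning code line by line:
  Line 1: use 'n' -> ERROR (undeclared)
  Line 2: use 'y' -> ERROR (undeclared)
  Line 3: declare 'a' -> declared = ['a']
  Line 4: use 'n' -> ERROR (undeclared)
  Line 5: use 'b' -> ERROR (undeclared)
  Line 6: use 'b' -> ERROR (undeclared)
  Line 7: declare 'b' -> declared = ['a', 'b']
Total undeclared variable errors: 5

5


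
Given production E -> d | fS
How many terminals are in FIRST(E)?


Production: E -> d | fS
Examining each alternative for leading terminals:
  E -> d : first terminal = 'd'
  E -> fS : first terminal = 'f'
FIRST(E) = {d, f}
Count: 2

2


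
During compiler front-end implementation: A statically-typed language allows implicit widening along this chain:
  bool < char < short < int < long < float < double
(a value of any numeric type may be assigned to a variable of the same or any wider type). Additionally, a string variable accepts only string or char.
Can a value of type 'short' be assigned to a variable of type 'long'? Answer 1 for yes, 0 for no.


Target variable type: long
Source value type: short
Numeric ranks: short=2, long=4
Widening allowed iff rank(source) <= rank(target): 2 <= 4? Yes
Result: 1

1


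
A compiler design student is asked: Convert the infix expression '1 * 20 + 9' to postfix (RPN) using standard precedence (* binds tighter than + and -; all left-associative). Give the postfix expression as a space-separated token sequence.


Applying the shunting-yard algorithm:
  Operand 1 -> output
  Push '*' onto operator stack -> op-stack: [*]
  Operand 20 -> output
  See '+' (prec 1); top '*' (prec 2) >= it -> pop '*' to output
  Push '+' onto operator stack -> op-stack: [+]
  Operand 9 -> output
  End of input: pop '+' to output
Postfix result: 1 20 * 9 +

1 20 * 9 +


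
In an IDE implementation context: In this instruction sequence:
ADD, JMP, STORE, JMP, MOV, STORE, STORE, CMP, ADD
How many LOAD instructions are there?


Scanning instruction sequence for LOAD:
  Position 1: ADD
  Position 2: JMP
  Position 3: STORE
  Position 4: JMP
  Position 5: MOV
  Position 6: STORE
  Position 7: STORE
  Position 8: CMP
  Position 9: ADD
Matches at positions: []
Total LOAD count: 0

0


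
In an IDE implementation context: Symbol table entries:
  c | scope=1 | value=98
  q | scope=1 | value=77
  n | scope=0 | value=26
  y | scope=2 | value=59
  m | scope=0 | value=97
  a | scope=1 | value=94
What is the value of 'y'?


Searching symbol table for 'y':
  c | scope=1 | value=98
  q | scope=1 | value=77
  n | scope=0 | value=26
  y | scope=2 | value=59 <- MATCH
  m | scope=0 | value=97
  a | scope=1 | value=94
Found 'y' at scope 2 with value 59

59


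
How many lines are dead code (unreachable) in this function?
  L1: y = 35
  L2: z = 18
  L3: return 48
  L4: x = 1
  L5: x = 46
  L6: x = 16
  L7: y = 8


Analyzing control flow:
  L1: reachable (before return)
  L2: reachable (before return)
  L3: reachable (return statement)
  L4: DEAD (after return at L3)
  L5: DEAD (after return at L3)
  L6: DEAD (after return at L3)
  L7: DEAD (after return at L3)
Return at L3, total lines = 7
Dead lines: L4 through L7
Count: 4

4


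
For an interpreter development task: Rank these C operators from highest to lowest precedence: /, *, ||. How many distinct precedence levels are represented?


Looking up precedence for each operator:
  / -> precedence 6
  * -> precedence 6
  || -> precedence 1
Sorted highest to lowest: /, *, ||
Distinct precedence values: [6, 1]
Number of distinct levels: 2

2


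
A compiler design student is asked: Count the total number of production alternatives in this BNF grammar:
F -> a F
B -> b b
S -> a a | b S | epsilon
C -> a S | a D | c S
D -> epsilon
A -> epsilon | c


Counting alternatives per rule:
  F: 1 alternative(s)
  B: 1 alternative(s)
  S: 3 alternative(s)
  C: 3 alternative(s)
  D: 1 alternative(s)
  A: 2 alternative(s)
Sum: 1 + 1 + 3 + 3 + 1 + 2 = 11

11


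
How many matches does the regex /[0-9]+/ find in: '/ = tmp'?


Pattern: /[0-9]+/ (int literals)
Input: '/ = tmp'
Scanning for matches:
Total matches: 0

0


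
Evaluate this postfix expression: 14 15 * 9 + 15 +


Processing tokens left to right:
Push 14, Push 15
Pop 14 and 15, compute 14 * 15 = 210, push 210
Push 9
Pop 210 and 9, compute 210 + 9 = 219, push 219
Push 15
Pop 219 and 15, compute 219 + 15 = 234, push 234
Stack result: 234

234


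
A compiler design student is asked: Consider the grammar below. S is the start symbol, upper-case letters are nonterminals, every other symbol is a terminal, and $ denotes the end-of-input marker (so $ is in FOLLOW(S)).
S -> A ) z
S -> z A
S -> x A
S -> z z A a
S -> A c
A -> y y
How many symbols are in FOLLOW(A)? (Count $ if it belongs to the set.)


S is the start symbol and does not occur in any rule body, so FOLLOW(S) = {$}.
Examining every occurrence of A in a rule body:
  S -> A ) z : A is followed by terminal ')' -> add ')'
  S -> z A : A is at the right end -> add FOLLOW(S) = {$}
  S -> x A : A is at the right end -> add FOLLOW(S) = {$} (already in the set)
  S -> z z A a : A is followed by terminal 'a' -> add 'a'
  S -> A c : A is followed by terminal 'c' -> add 'c'
  A -> y y : A does not occur in the body -> contributes nothing
FOLLOW(A) = {), a, c, $}
Count: 4

4


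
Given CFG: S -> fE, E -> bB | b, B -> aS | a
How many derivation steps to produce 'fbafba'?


Grammar: S -> fE, E -> bB | b, B -> aS | a
Deriving 'fbafba':
Step 1: S -> fE => fE
Step 2: E -> bB => fbB
Step 3: B -> aS => fbaS
Step 4: S -> fE => fbafE
Step 5: E -> bB => fbafbB
Step 6: B -> a => fbafba
Total derivation steps: 6

6


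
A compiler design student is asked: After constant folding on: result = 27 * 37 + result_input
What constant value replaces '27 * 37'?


Identifying constant sub-expression:
  Original: result = 27 * 37 + result_input
  27 and 37 are both compile-time constants
  Evaluating: 27 * 37 = 999
  After folding: result = 999 + result_input

999


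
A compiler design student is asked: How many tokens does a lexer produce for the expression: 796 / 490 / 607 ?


Scanning '796 / 490 / 607'
Token 1: '796' -> integer_literal
Token 2: '/' -> operator
Token 3: '490' -> integer_literal
Token 4: '/' -> operator
Token 5: '607' -> integer_literal
Total tokens: 5

5


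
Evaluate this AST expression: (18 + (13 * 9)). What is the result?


Expression: (18 + (13 * 9))
Evaluating step by step:
  13 * 9 = 117
  18 + 117 = 135
Result: 135

135


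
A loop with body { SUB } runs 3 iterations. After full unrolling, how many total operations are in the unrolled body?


Loop body operations: SUB (1 op per iteration)
Unrolling 3 iterations:
  Iteration 1: SUB (1 ops)
  Iteration 2: SUB (1 ops)
  Iteration 3: SUB (1 ops)
Total: 3 iterations * 1 ops/iter = 3 operations

3


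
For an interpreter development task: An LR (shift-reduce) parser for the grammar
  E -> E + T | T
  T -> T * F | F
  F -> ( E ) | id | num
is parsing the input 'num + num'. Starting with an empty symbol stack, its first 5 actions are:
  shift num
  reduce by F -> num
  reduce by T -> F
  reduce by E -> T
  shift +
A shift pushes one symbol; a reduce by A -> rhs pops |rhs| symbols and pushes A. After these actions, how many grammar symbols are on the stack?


Tracking the symbol stack through each action:
  Action 1: shift 'num' : push -> stack = [num] (size 1)
  Action 2: reduce by F -> num : pop 1, push F -> stack = [F] (size 1)
  Action 3: reduce by T -> F : pop 1, push T -> stack = [T] (size 1)
  Action 4: reduce by E -> T : pop 1, push E -> stack = [E] (size 1)
  Action 5: shift '+' : push -> stack = [E, +] (size 2)
Final stack size: 2

2


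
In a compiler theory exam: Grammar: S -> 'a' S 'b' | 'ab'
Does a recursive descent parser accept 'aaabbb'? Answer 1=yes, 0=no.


Grammar accepts strings of the form a^n b^n (n >= 1)
Word: 'aaabbb'
Counting: 3 a's and 3 b's
Check: 3 == 3? Yes
Derivation (S -> aSb applied 2 time(s), then S -> ab): S => aSb => aaSbb => aaabbb
Accepted

1


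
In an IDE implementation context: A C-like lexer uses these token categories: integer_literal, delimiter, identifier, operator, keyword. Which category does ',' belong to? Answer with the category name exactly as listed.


Token: ','
Checking categories:
  identifier: no
  integer_literal: no
  operator: no
  keyword: no
  delimiter: YES
Category: delimiter

delimiter


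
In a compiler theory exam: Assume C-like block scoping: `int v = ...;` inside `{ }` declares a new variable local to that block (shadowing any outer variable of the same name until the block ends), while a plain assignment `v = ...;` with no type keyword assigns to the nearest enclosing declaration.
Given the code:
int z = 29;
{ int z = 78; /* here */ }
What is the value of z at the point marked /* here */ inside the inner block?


Analyzing scoping rules:
Outer scope: declares z = 29
Inner block: 'int z = 78;' declares a NEW z that shadows the outer one
Inside the block the inner declaration is in scope -> 78
Result: 78

78


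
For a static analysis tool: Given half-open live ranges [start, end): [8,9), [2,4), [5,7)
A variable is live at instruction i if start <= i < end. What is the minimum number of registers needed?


Live ranges:
  Var0: [8, 9)
  Var1: [2, 4)
  Var2: [5, 7)
Sweep-line events (position, delta, active):
  pos=2 start -> active=1
  pos=4 end -> active=0
  pos=5 start -> active=1
  pos=7 end -> active=0
  pos=8 start -> active=1
  pos=9 end -> active=0
Maximum simultaneous active: 1
Minimum registers needed: 1

1


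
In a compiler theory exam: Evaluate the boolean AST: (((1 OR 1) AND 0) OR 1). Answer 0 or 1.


Step 1: Evaluate inner node
  1 OR 1 = 1
Step 2: Evaluate next node
  1 AND 0 = 0
Step 3: Evaluate root node
  0 OR 1 = 1

1


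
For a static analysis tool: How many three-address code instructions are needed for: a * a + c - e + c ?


Expression: a * a + c - e + c
Generating three-address code (respecting * over +/- precedence):
  Instruction 1: t1 = a * a
  Instruction 2: t2 = t1 + c
  Instruction 3: t3 = t2 - e
  Instruction 4: t4 = t3 + c
Total instructions: 4

4


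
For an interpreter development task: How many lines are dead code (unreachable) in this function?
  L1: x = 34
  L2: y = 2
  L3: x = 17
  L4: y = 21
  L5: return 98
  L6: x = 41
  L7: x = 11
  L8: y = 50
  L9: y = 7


Analyzing control flow:
  L1: reachable (before return)
  L2: reachable (before return)
  L3: reachable (before return)
  L4: reachable (before return)
  L5: reachable (return statement)
  L6: DEAD (after return at L5)
  L7: DEAD (after return at L5)
  L8: DEAD (after return at L5)
  L9: DEAD (after return at L5)
Return at L5, total lines = 9
Dead lines: L6 through L9
Count: 4

4


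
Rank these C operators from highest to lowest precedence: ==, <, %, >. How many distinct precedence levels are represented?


Looking up precedence for each operator:
  == -> precedence 3
  < -> precedence 4
  % -> precedence 6
  > -> precedence 4
Sorted highest to lowest: %, <, >, ==
Distinct precedence values: [6, 4, 3]
Number of distinct levels: 3

3


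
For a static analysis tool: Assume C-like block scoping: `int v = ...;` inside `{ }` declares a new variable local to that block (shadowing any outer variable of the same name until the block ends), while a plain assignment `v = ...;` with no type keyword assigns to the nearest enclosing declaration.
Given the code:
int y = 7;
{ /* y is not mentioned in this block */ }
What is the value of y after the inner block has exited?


Analyzing scoping rules:
Outer scope: declares y = 7
Inner block: y is neither redeclared nor assigned -> unchanged
After the block -> 7
Result: 7

7


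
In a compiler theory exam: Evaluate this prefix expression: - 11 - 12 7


Parsing prefix expression: - 11 - 12 7
Step 1: Innermost operation '- 12 7'
  12 - 7 = 5
Step 2: Outer operation '- 11 [5]'
  11 - 5 = 6

6


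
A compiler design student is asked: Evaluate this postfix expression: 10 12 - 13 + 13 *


Processing tokens left to right:
Push 10, Push 12
Pop 10 and 12, compute 10 - 12 = -2, push -2
Push 13
Pop -2 and 13, compute -2 + 13 = 11, push 11
Push 13
Pop 11 and 13, compute 11 * 13 = 143, push 143
Stack result: 143

143


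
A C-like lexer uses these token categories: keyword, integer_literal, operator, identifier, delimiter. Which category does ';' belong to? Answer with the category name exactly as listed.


Token: ';'
Checking categories:
  identifier: no
  integer_literal: no
  operator: no
  keyword: no
  delimiter: YES
Category: delimiter

delimiter


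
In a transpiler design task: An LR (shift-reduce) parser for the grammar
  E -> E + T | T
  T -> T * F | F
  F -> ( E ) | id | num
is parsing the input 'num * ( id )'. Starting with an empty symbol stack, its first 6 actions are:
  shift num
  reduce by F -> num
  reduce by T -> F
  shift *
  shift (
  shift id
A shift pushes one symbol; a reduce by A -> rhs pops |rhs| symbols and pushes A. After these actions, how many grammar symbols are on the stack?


Tracking the symbol stack through each action:
  Action 1: shift 'num' : push -> stack = [num] (size 1)
  Action 2: reduce by F -> num : pop 1, push F -> stack = [F] (size 1)
  Action 3: reduce by T -> F : pop 1, push T -> stack = [T] (size 1)
  Action 4: shift '*' : push -> stack = [T, *] (size 2)
  Action 5: shift '(' : push -> stack = [T, *, (] (size 3)
  Action 6: shift 'id' : push -> stack = [T, *, (, id] (size 4)
Final stack size: 4

4


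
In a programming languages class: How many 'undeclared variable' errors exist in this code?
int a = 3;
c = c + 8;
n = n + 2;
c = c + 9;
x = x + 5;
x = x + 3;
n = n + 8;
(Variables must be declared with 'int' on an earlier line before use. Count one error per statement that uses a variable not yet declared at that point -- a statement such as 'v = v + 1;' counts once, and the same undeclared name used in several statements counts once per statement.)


Scanning code line by line:
  Line 1: declare 'a' -> declared = ['a']
  Line 2: use 'c' -> ERROR (undeclared)
  Line 3: use 'n' -> ERROR (undeclared)
  Line 4: use 'c' -> ERROR (undeclared)
  Line 5: use 'x' -> ERROR (undeclared)
  Line 6: use 'x' -> ERROR (undeclared)
  Line 7: use 'n' -> ERROR (undeclared)
Total undeclared variable errors: 6

6


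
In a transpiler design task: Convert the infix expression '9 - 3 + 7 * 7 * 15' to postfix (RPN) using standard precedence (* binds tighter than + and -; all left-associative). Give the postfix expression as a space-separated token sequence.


Applying the shunting-yard algorithm:
  Operand 9 -> output
  Push '-' onto operator stack -> op-stack: [-]
  Operand 3 -> output
  See '+' (prec 1); top '-' (prec 1) >= it -> pop '-' to output
  Push '+' onto operator stack -> op-stack: [+]
  Operand 7 -> output
  Push '*' onto operator stack -> op-stack: [+, *]
  Operand 7 -> output
  See '*' (prec 2); top '*' (prec 2) >= it -> pop '*' to output
  Push '*' onto operator stack -> op-stack: [+, *]
  Operand 15 -> output
  End of input: pop '*' to output
  End of input: pop '+' to output
Postfix result: 9 3 - 7 7 * 15 * +

9 3 - 7 7 * 15 * +


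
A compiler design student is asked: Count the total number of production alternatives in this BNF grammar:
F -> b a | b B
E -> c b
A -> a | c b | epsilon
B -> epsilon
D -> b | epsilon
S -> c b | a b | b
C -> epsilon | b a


Counting alternatives per rule:
  F: 2 alternative(s)
  E: 1 alternative(s)
  A: 3 alternative(s)
  B: 1 alternative(s)
  D: 2 alternative(s)
  S: 3 alternative(s)
  C: 2 alternative(s)
Sum: 2 + 1 + 3 + 1 + 2 + 3 + 2 = 14

14


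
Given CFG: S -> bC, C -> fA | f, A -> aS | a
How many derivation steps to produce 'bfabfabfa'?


Grammar: S -> bC, C -> fA | f, A -> aS | a
Deriving 'bfabfabfa':
Step 1: S -> bC => bC
Step 2: C -> fA => bfA
Step 3: A -> aS => bfaS
Step 4: S -> bC => bfabC
Step 5: C -> fA => bfabfA
Step 6: A -> aS => bfabfaS
Step 7: S -> bC => bfabfabC
Step 8: C -> fA => bfabfabfA
Step 9: A -> a => bfabfabfa
Total derivation steps: 9

9


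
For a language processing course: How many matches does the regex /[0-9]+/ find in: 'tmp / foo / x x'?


Pattern: /[0-9]+/ (int literals)
Input: 'tmp / foo / x x'
Scanning for matches:
Total matches: 0

0


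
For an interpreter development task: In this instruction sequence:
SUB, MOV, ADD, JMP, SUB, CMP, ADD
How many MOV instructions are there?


Scanning instruction sequence for MOV:
  Position 1: SUB
  Position 2: MOV <- MATCH
  Position 3: ADD
  Position 4: JMP
  Position 5: SUB
  Position 6: CMP
  Position 7: ADD
Matches at positions: [2]
Total MOV count: 1

1


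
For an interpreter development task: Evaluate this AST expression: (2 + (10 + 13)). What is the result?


Expression: (2 + (10 + 13))
Evaluating step by step:
  10 + 13 = 23
  2 + 23 = 25
Result: 25

25


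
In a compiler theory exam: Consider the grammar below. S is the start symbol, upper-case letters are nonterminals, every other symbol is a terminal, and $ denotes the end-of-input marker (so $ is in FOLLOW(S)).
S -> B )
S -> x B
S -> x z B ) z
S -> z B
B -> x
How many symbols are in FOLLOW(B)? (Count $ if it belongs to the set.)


S is the start symbol and does not occur in any rule body, so FOLLOW(S) = {$}.
Examining every occurrence of B in a rule body:
  S -> B ) : B is followed by terminal ')' -> add ')'
  S -> x B : B is at the right end -> add FOLLOW(S) = {$}
  S -> x z B ) z : B is followed by terminal ')' -> add ')' (already in the set)
  S -> z B : B is at the right end -> add FOLLOW(S) = {$} (already in the set)
  B -> x : B does not occur in the body -> contributes nothing
FOLLOW(B) = {), $}
Count: 2

2
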